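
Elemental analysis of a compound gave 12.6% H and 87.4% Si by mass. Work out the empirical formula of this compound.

H4Si

Assume 100 g: 12.6 g H, 87.4 g Si.
Moles — H: 12.6 / 1.008 = 12.5 mol; Si: 87.4 / 28.09 = 3.111 mol
Ratios (÷ 3.111): H 4.017, Si 1.000
Ratio ≈ 4:1, so the empirical formula is H4Si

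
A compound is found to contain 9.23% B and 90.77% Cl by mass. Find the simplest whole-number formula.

BCl3

Assume 100 g: 9.23 g B, 90.77 g Cl.
n(B) = 9.23/10.81 = 0.8538, n(Cl) = 90.77/35.45 = 2.561
Smallest is B at 0.8538 mol; normalising gives B 1.000, Cl 2.999
→ BCl3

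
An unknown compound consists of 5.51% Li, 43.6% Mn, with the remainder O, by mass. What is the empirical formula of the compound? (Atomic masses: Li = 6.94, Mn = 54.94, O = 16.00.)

LiMnO4

Assume 100 g: 5.51 g Li, 43.6 g Mn, 50.89 g O.
Li: 5.51 g ÷ 6.94 g/mol = 0.7939 mol
Mn: 43.6 g ÷ 54.94 g/mol = 0.7936 mol
O: 50.89 g ÷ 16.00 g/mol = 3.181 mol
Ratios (÷ 0.7936): Li 1.000, Mn 1.000, O 4.008
≈ 1:1:4 → LiMnO4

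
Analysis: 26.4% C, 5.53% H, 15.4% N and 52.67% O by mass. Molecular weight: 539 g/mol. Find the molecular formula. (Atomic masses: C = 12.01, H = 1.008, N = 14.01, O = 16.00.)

C12H30N6O18

Assume 100 g: 26.4 g C, 5.53 g H, 15.4 g N, 52.67 g O.
C: 26.4 g ÷ 12.01 g/mol = 2.198 mol
H: 5.53 g ÷ 1.008 g/mol = 5.486 mol
N: 15.4 g ÷ 14.01 g/mol = 1.099 mol
O: 52.67 g ÷ 16.00 g/mol = 3.292 mol
Divide by the smallest (1.099 mol N): C 2.000, H 4.991, N 1.000, O 2.995
Ratio ≈ 2:5:1:3, so the empirical formula is C2H5NO3
Empirical-formula mass = 91.07 g/mol
n = 539 / 91.07 = 5.92 ≈ 6
Molecular formula = (C2H5NO3)×6 = C12H30N6O18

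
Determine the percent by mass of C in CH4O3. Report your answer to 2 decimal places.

18.75%

Molar mass = 1(12.01) + 4(1.008) + 3(16.00) = 64.042 g/mol
Mass of C per mole = 1 × 12.01 = 12.010 g
% C = 12.010 / 64.042 × 100 = 18.75%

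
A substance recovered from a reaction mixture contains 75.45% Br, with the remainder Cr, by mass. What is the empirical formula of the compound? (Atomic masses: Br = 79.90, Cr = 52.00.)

Br2Cr

Assume 100 g: 75.45 g Br, 24.55 g Cr.
Br: 75.45 g ÷ 79.90 g/mol = 0.9443 mol
Cr: 24.55 g ÷ 52.00 g/mol = 0.4721 mol
Ratios (÷ 0.4721): Br 2.000, Cr 1.000
→ Br2Cr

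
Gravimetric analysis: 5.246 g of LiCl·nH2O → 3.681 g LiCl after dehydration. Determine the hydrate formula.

LiCl·H2O

Mass of water lost = 5.246 − 3.681 = 1.565 g → 1.565 / 18.02 = 0.08685 mol H2O
Molar mass of LiCl = 42.39 g/mol → mol LiCl = 3.681 / 42.39 = 0.08684
n = 0.08685 / 0.08684 = 1.00 ≈ 1 → LiCl·H2O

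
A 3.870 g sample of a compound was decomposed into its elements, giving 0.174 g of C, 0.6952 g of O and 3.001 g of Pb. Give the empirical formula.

Moles — C: 0.174 / 12.01 = 0.01449 mol; O: 0.6952 / 16.00 = 0.04345 mol; Pb: 3.001 / 207.2 = 0.01448 mol
Ratios (÷ 0.01448): C 1.000, O 3.000, Pb 1.000
≈ 1:3:1 → CO3Pb

CO3Pb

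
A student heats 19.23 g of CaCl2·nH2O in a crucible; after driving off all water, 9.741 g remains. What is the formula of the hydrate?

Mass of water lost = 19.23 − 9.741 = 9.489 g → 9.489 / 18.02 = 0.5266 mol H2O
Molar mass of CaCl2 = 110.98 g/mol → mol CaCl2 = 9.741 / 110.98 = 0.08777
n = 0.5266 / 0.08777 = 6.00 ≈ 6 → CaCl2·6H2O

CaCl2·6H2O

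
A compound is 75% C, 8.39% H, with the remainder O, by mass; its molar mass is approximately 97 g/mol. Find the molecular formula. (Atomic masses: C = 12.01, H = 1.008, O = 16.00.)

C6H8O

Assume 100 g: 75 g C, 8.39 g H, 16.61 g O.
n(C) = 75/12.01 = 6.245, n(H) = 8.39/1.008 = 8.323, n(O) = 16.61/16.00 = 1.038
Divide by the smallest (1.038 mol O): C 6.015, H 8.018, O 1.000
Ratio ≈ 6:8:1, so the empirical formula is C6H8O
Empirical-formula mass = 96.12 g/mol
n = 97 / 96.12 = 1.01 ≈ 1
Molecular formula = empirical formula = C6H8O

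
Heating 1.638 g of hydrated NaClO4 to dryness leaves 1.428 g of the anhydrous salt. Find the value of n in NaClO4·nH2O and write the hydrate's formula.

Mass of water lost = 1.638 − 1.428 = 0.21 g → 0.21 / 18.02 = 0.01165 mol H2O
Molar mass of NaClO4 = 122.44 g/mol → mol NaClO4 = 1.428 / 122.44 = 0.01166
n = 0.01165 / 0.01166 = 1.00 ≈ 1 → NaClO4·H2O

NaClO4·H2O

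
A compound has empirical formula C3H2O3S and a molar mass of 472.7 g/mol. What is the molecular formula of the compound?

Empirical-formula mass = 118.12 g/mol
n = 472.7 / 118.12 = 4.00 ≈ 4
Molecular formula = (C3H2O3S)4 = C12H8O12S4

C12H8O12S4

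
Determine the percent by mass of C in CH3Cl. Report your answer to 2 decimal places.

23.79%

Molar mass = 1(12.01) + 3(1.008) + 1(35.45) = 50.484 g/mol
Mass of C per mole = 1 × 12.01 = 12.010 g
% C = 12.010 / 50.484 × 100 = 23.79%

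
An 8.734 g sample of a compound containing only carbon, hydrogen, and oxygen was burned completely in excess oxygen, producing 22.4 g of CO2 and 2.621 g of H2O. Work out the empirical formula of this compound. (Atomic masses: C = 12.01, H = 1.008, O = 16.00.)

C7H4O2

mol C = 22.4 / 44.01 = 0.5090; mass C = 0.5090 × 12.01 = 6.113 g
mol H = 2 × (2.621 / 18.02) = 0.2909; mass H = 0.2909 × 1.008 = 0.2932 g
mass O = 8.734 − (6.406) = 2.328 g → mol O = 0.1455
Ratios (÷ 0.1455): C 3.498, H 1.999, O 1.000
Scaling by 2: C 7.00, H 4.00, O 2.00 → C7H4O2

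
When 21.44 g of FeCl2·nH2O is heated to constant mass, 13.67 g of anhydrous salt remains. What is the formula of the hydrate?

Mass of water lost = 21.44 − 13.67 = 7.77 g → 7.77 / 18.02 = 0.4312 mol H2O
Molar mass of FeCl2 = 126.75 g/mol → mol FeCl2 = 13.67 / 126.75 = 0.1079
n = 0.4312 / 0.1079 = 4.00 ≈ 4 → FeCl2·4H2O

FeCl2·4H2O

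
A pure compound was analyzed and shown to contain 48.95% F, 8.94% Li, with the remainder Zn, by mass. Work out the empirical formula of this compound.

F4Li2Zn

Assume 100 g: 48.95 g F, 8.94 g Li, 42.11 g Zn.
n(F) = 48.95/19.00 = 2.576, n(Li) = 8.94/6.94 = 1.288, n(Zn) = 42.11/65.38 = 0.6441
Smallest is Zn at 0.6441 mol; normalising gives F 4.000, Li 2.000, Zn 1.000
→ F4Li2Zn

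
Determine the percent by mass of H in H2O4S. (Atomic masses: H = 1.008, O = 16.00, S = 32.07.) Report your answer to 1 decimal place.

2.1%

Molar mass = 2(1.008) + 4(16.00) + 1(32.07) = 98.086 g/mol
Mass of H per mole = 2 × 1.008 = 2.016 g
% H = 2.016 / 98.086 × 100 = 2.1%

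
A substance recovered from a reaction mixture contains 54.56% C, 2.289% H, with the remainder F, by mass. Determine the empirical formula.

Assume 100 g: 54.56 g C, 2.289 g H, 43.151 g F.
n(C) = 54.56/12.01 = 4.543, n(H) = 2.289/1.008 = 2.271, n(F) = 43.151/19.00 = 2.271
Divide by the smallest (2.271 mol H): C 2.001, H 1.000, F 1.000
≈ 2:1:1 → C2HF

C2HF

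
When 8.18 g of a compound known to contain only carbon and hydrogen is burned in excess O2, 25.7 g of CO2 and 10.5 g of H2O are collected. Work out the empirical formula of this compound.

mol C = 25.7 / 44.01 = 0.5840; mass C = 0.5840 × 12.01 = 7.013 g
mol H = 2 × (10.5 / 18.02) = 1.165; mass H = 1.165 × 1.008 = 1.175 g
Divide by the smallest (0.584 mol C): C 1.000, H 1.996
≈ 1:2 → CH2

CH2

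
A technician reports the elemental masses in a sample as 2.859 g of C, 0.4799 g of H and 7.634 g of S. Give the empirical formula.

CH2S

n(C) = 2.859/12.01 = 0.2381, n(H) = 0.4799/1.008 = 0.4761, n(S) = 7.634/32.07 = 0.238
Smallest is S at 0.238 mol; normalising gives C 1.000, H 2.000, S 1.000
Ratio ≈ 1:2:1, so the empirical formula is CH2S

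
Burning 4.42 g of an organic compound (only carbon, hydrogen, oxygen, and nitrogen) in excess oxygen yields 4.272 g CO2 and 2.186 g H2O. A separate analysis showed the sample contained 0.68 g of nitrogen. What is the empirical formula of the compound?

mol C = 4.272 / 44.01 = 0.09707; mass C = 0.09707 × 12.01 = 1.166 g
mol H = 2 × (2.186 / 18.02) = 0.2426; mass H = 0.2426 × 1.008 = 0.2446 g
mol N = 0.68 / 14.01 = 0.04854
mass O = 4.42 − (2.090) = 2.330 g → mol O = 0.1456
Divide by the smallest (0.04854 mol N): C 2.000, H 4.999, N 1.000, O 3.000
→ C2H5NO3

C2H5NO3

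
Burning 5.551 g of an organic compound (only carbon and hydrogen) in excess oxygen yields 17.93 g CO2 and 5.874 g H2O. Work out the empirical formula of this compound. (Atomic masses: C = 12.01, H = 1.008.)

mol C = 17.93 / 44.01 = 0.4074; mass C = 0.4074 × 12.01 = 4.893 g
mol H = 2 × (5.874 / 18.02) = 0.6519; mass H = 0.6519 × 1.008 = 0.6572 g
Ratios (÷ 0.4074): C 1.000, H 1.600
Multiply by 5: C 5.00, H 8.00 → C5H8

C5H8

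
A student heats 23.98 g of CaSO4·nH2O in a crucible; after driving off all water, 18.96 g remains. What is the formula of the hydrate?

CaSO4·2H2O

Mass of water lost = 23.98 − 18.96 = 5.02 g → 5.02 / 18.02 = 0.2786 mol H2O
Molar mass of CaSO4 = 136.15 g/mol → mol CaSO4 = 18.96 / 136.15 = 0.1393
n = 0.2786 / 0.1393 = 2.00 ≈ 2 → CaSO4·2H2O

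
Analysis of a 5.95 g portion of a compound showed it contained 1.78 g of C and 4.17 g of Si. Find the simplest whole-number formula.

CSi

C: 1.78 g ÷ 12.01 g/mol = 0.1482 mol
Si: 4.17 g ÷ 28.09 g/mol = 0.1485 mol
Smallest is C at 0.1482 mol; normalising gives C 1.000, Si 1.002
≈ 1:1 → CSi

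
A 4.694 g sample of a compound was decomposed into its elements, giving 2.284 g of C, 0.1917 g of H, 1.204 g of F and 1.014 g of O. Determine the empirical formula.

C3H3FO

n(C) = 2.284/12.01 = 0.1902, n(H) = 0.1917/1.008 = 0.1902, n(F) = 1.204/19.00 = 0.06337, n(O) = 1.014/16.00 = 0.06338
Ratios (÷ 0.06337): C 3.001, H 3.001, F 1.000, O 1.000
≈ 3:3:1:1 → C3H3FO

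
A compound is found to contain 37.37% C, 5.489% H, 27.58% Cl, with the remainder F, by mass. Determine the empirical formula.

C4H7ClF2

Assume 100 g: 37.37 g C, 5.489 g H, 27.58 g Cl, 29.561 g F.
Moles — C: 37.37 / 12.01 = 3.112 mol; H: 5.489 / 1.008 = 5.445 mol; Cl: 27.58 / 35.45 = 0.778 mol; F: 29.561 / 19.00 = 1.556 mol
Ratios (÷ 0.778): C 3.999, H 6.999, Cl 1.000, F 2.000
→ C4H7ClF2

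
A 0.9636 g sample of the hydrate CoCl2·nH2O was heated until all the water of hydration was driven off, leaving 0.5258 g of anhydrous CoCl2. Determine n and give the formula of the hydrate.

CoCl2·6H2O

Mass of water lost = 0.9636 − 0.5258 = 0.4378 g → 0.4378 / 18.02 = 0.0243 mol H2O
Molar mass of CoCl2 = 129.83 g/mol → mol CoCl2 = 0.5258 / 129.83 = 0.00405
n = 0.0243 / 0.00405 = 6.00 ≈ 6 → CoCl2·6H2O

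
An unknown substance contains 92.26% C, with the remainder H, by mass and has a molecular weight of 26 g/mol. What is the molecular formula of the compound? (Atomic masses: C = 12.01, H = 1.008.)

C2H2

Assume 100 g: 92.26 g C, 7.74 g H.
Moles — C: 92.26 / 12.01 = 7.682 mol; H: 7.74 / 1.008 = 7.679 mol
Ratios (÷ 7.679): C 1.000, H 1.000
→ CH
Empirical-formula mass = 13.02 g/mol
n = 26 / 13.02 = 2.00 ≈ 2
Molecular formula = (CH)×2 = C2H2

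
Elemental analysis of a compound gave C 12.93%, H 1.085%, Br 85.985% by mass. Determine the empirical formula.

Assume 100 g: 12.93 g C, 1.085 g H, 85.985 g Br.
n(C) = 12.93/12.01 = 1.077, n(H) = 1.085/1.008 = 1.076, n(Br) = 85.985/79.90 = 1.076
Divide by the smallest (1.076 mol Br): C 1.000, H 1.000, Br 1.000
→ CHBr

CHBr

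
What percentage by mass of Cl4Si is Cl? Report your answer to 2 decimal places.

Molar mass = 4(35.45) + 1(28.09) = 169.890 g/mol
Mass of Cl per mole = 4 × 35.45 = 141.800 g
% Cl = 141.800 / 169.890 × 100 = 83.47%

83.47%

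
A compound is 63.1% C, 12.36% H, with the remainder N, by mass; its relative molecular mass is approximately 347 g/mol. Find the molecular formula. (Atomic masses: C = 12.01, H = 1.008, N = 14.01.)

Assume 100 g: 63.1 g C, 12.36 g H, 24.54 g N.
Moles — C: 63.1 / 12.01 = 5.254 mol; H: 12.36 / 1.008 = 12.26 mol; N: 24.54 / 14.01 = 1.752 mol
Ratios (÷ 1.752): C 3.000, H 7.000, N 1.000
→ C3H7N
Empirical-formula mass = 57.10 g/mol
n = 347 / 57.10 = 6.08 ≈ 6
Molecular formula = (C3H7N)×6 = C18H42N6

C18H42N6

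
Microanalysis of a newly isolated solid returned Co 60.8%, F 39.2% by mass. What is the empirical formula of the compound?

Assume 100 g: 60.8 g Co, 39.2 g F.
Moles — Co: 60.8 / 58.93 = 1.032 mol; F: 39.2 / 19.00 = 2.063 mol
Divide by the smallest (1.032 mol Co): Co 1.000, F 2.000
→ CoF2

CoF2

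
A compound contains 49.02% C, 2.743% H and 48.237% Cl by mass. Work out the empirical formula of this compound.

C3H2Cl

Assume 100 g: 49.02 g C, 2.743 g H, 48.237 g Cl.
Moles — C: 49.02 / 12.01 = 4.082 mol; H: 2.743 / 1.008 = 2.721 mol; Cl: 48.237 / 35.45 = 1.361 mol
Ratios (÷ 1.361): C 3.000, H 2.000, Cl 1.000
Ratio ≈ 3:2:1, so the empirical formula is C3H2Cl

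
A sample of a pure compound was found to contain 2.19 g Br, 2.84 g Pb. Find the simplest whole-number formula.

n(Br) = 2.19/79.90 = 0.02741, n(Pb) = 2.84/207.2 = 0.01371
Smallest is Pb at 0.01371 mol; normalising gives Br 2.000, Pb 1.000
→ Br2Pb

Br2Pb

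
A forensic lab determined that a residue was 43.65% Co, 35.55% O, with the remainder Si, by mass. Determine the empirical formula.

Assume 100 g: 43.65 g Co, 35.55 g O, 20.8 g Si.
Co: 43.65 g ÷ 58.93 g/mol = 0.7407 mol
O: 35.55 g ÷ 16.00 g/mol = 2.222 mol
Si: 20.8 g ÷ 28.09 g/mol = 0.7405 mol
Divide by the smallest (0.7405 mol Si): Co 1.000, O 3.001, Si 1.000
Ratio ≈ 1:3:1, so the empirical formula is CoO3Si

CoO3Si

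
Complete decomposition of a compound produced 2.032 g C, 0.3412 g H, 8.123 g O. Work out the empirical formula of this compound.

n(C) = 2.032/12.01 = 0.1692, n(H) = 0.3412/1.008 = 0.3385, n(O) = 8.123/16.00 = 0.5077
Ratios (÷ 0.1692): C 1.000, H 2.001, O 3.001
Ratio ≈ 1:2:3, so the empirical formula is CH2O3

CH2O3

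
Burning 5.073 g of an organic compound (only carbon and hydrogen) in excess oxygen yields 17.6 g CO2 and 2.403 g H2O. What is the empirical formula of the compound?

mol C = 17.6 / 44.01 = 0.3999; mass C = 0.3999 × 12.01 = 4.803 g
mol H = 2 × (2.403 / 18.02) = 0.2667; mass H = 0.2667 × 1.008 = 0.2688 g
Divide by the smallest (0.2667 mol H): C 1.499, H 1.000
×2: C 3.00, H 2.00 → C3H2

C3H2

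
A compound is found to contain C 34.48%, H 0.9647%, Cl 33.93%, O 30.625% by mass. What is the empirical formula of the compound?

C3HClO2

Assume 100 g: 34.48 g C, 0.9647 g H, 33.93 g Cl, 30.625 g O.
n(C) = 34.48/12.01 = 2.871, n(H) = 0.9647/1.008 = 0.957, n(Cl) = 33.93/35.45 = 0.9571, n(O) = 30.625/16.00 = 1.914
Divide by the smallest (0.957 mol H): C 3.000, H 1.000, Cl 1.000, O 2.000
Ratio ≈ 3:1:1:2, so the empirical formula is C3HClO2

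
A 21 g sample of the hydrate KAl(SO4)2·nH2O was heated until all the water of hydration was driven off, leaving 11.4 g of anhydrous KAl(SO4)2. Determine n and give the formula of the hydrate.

KAl(SO4)2·12H2O

Mass of water lost = 21 − 11.4 = 9.6 g → 9.6 / 18.02 = 0.5327 mol H2O
Molar mass of KAl(SO4)2 = 258.22 g/mol → mol KAl(SO4)2 = 11.4 / 258.22 = 0.04415
n = 0.5327 / 0.04415 = 12.07 ≈ 12 → KAl(SO4)2·12H2O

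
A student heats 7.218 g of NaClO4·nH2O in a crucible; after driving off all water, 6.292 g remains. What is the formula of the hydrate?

Mass of water lost = 7.218 − 6.292 = 0.926 g → 0.926 / 18.02 = 0.05139 mol H2O
Molar mass of NaClO4 = 122.44 g/mol → mol NaClO4 = 6.292 / 122.44 = 0.05139
n = 0.05139 / 0.05139 = 1.00 ≈ 1 → NaClO4·H2O

NaClO4·H2O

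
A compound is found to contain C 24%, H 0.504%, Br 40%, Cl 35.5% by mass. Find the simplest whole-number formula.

Assume 100 g: 24 g C, 0.504 g H, 40 g Br, 35.5 g Cl.
Moles — C: 24 / 12.01 = 1.998 mol; H: 0.504 / 1.008 = 0.5 mol; Br: 40 / 79.90 = 0.5006 mol; Cl: 35.5 / 35.45 = 1.001 mol
Smallest is H at 0.5 mol; normalising gives C 3.997, H 1.000, Br 1.001, Cl 2.003
→ C4HBrCl2

C4HBrCl2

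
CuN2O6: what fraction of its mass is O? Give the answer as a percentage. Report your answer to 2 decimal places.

51.18%

Molar mass = 1(63.55) + 2(14.01) + 6(16.00) = 187.570 g/mol
Mass of O per mole = 6 × 16.00 = 96.000 g
% O = 96.000 / 187.570 × 100 = 51.18%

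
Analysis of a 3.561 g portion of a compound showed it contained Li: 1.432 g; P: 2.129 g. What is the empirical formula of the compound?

n(Li) = 1.432/6.94 = 0.2063, n(P) = 2.129/30.97 = 0.06874
Divide by the smallest (0.06874 mol P): Li 3.002, P 1.000
Ratio ≈ 3:1, so the empirical formula is Li3P

Li3P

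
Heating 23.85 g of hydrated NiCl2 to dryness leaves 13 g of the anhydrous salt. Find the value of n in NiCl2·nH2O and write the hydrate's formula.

Mass of water lost = 23.85 − 13 = 10.85 g → 10.85 / 18.02 = 0.6021 mol H2O
Molar mass of NiCl2 = 129.59 g/mol → mol NiCl2 = 13 / 129.59 = 0.1003
n = 0.6021 / 0.1003 = 6.00 ≈ 6 → NiCl2·6H2O

NiCl2·6H2O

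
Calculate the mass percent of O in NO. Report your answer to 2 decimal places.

53.32%

Molar mass = 1(14.01) + 1(16.00) = 30.010 g/mol
Mass of O per mole = 1 × 16.00 = 16.000 g
% O = 16.000 / 30.010 × 100 = 53.32%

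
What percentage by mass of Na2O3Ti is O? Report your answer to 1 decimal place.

33.8%

Molar mass = 2(22.99) + 3(16.00) + 1(47.87) = 141.850 g/mol
Mass of O per mole = 3 × 16.00 = 48.000 g
% O = 48.000 / 141.850 × 100 = 33.8%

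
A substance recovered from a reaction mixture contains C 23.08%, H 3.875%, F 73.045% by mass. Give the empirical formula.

CH2F2

Assume 100 g: 23.08 g C, 3.875 g H, 73.045 g F.
n(C) = 23.08/12.01 = 1.922, n(H) = 3.875/1.008 = 3.844, n(F) = 73.045/19.00 = 3.844
Divide by the smallest (1.922 mol C): C 1.000, H 2.000, F 2.001
Ratio ≈ 1:2:2, so the empirical formula is CH2F2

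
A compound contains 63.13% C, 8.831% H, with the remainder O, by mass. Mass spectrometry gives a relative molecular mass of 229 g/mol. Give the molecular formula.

C12H20O4

Assume 100 g: 63.13 g C, 8.831 g H, 28.039 g O.
Moles — C: 63.13 / 12.01 = 5.256 mol; H: 8.831 / 1.008 = 8.761 mol; O: 28.039 / 16.00 = 1.752 mol
Ratios (÷ 1.752): C 3.000, H 4.999, O 1.000
Ratio ≈ 3:5:1, so the empirical formula is C3H5O
Empirical-formula mass = 57.07 g/mol
n = 229 / 57.07 = 4.01 ≈ 4
Molecular formula = (C3H5O)×4 = C12H20O4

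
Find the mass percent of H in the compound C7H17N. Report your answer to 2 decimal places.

14.87%

Molar mass = 7(12.01) + 17(1.008) + 1(14.01) = 115.216 g/mol
Mass of H per mole = 17 × 1.008 = 17.136 g
% H = 17.136 / 115.216 × 100 = 14.87%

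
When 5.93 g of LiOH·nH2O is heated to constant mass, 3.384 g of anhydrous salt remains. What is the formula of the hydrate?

LiOH·H2O

Mass of water lost = 5.93 − 3.384 = 2.546 g → 2.546 / 18.02 = 0.1413 mol H2O
Molar mass of LiOH = 23.95 g/mol → mol LiOH = 3.384 / 23.95 = 0.1413
n = 0.1413 / 0.1413 = 1.00 ≈ 1 → LiOH·H2O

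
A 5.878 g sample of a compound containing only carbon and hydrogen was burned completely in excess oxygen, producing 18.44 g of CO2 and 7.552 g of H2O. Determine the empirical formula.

mol C = 18.44 / 44.01 = 0.4190; mass C = 0.4190 × 12.01 = 5.032 g
mol H = 2 × (7.552 / 18.02) = 0.8382; mass H = 0.8382 × 1.008 = 0.8449 g
Ratios (÷ 0.419): C 1.000, H 2.000
→ CH2

CH2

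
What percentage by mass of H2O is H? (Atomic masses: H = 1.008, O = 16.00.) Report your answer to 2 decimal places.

Molar mass = 2(1.008) + 1(16.00) = 18.016 g/mol
Mass of H per mole = 2 × 1.008 = 2.016 g
% H = 2.016 / 18.016 × 100 = 11.19%

11.19%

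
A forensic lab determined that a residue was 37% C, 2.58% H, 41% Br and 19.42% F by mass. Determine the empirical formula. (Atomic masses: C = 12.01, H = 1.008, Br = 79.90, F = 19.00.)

C6H5BrF2

Assume 100 g: 37 g C, 2.58 g H, 41 g Br, 19.42 g F.
n(C) = 37/12.01 = 3.081, n(H) = 2.58/1.008 = 2.56, n(Br) = 41/79.90 = 0.5131, n(F) = 19.42/19.00 = 1.022
Smallest is Br at 0.5131 mol; normalising gives C 6.004, H 4.988, Br 1.000, F 1.992
Ratio ≈ 6:5:1:2, so the empirical formula is C6H5BrF2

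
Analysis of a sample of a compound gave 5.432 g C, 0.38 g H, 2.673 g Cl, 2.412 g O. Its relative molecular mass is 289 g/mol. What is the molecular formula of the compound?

C: 5.432 g ÷ 12.01 g/mol = 0.4523 mol
H: 0.38 g ÷ 1.008 g/mol = 0.377 mol
Cl: 2.673 g ÷ 35.45 g/mol = 0.0754 mol
O: 2.412 g ÷ 16.00 g/mol = 0.1507 mol
Divide by the smallest (0.0754 mol Cl): C 5.998, H 5.000, Cl 1.000, O 1.999
Ratio ≈ 6:5:1:2, so the empirical formula is C6H5ClO2
Empirical-formula mass = 144.55 g/mol
n = 289 / 144.55 = 2.00 ≈ 2
Molecular formula = (C6H5ClO2)×2 = C12H10Cl2O4

C12H10Cl2O4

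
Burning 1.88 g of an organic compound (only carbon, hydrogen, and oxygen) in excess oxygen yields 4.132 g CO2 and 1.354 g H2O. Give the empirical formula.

mol C = 4.132 / 44.01 = 0.09389; mass C = 0.09389 × 12.01 = 1.128 g
mol H = 2 × (1.354 / 18.02) = 0.1503; mass H = 0.1503 × 1.008 = 0.1515 g
mass O = 1.88 − (1.279) = 0.6009 g → mol O = 0.03756
Divide by the smallest (0.03756 mol O): C 2.500, H 4.001, O 1.000
×2: C 5.00, H 8.00, O 2.00 → C5H8O2

C5H8O2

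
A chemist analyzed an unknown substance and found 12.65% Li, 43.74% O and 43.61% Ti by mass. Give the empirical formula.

Li2O3Ti

Assume 100 g: 12.65 g Li, 43.74 g O, 43.61 g Ti.
Li: 12.65 g ÷ 6.94 g/mol = 1.823 mol
O: 43.74 g ÷ 16.00 g/mol = 2.734 mol
Ti: 43.61 g ÷ 47.87 g/mol = 0.911 mol
Ratios (÷ 0.911): Li 2.001, O 3.001, Ti 1.000
Ratio ≈ 2:3:1, so the empirical formula is Li2O3Ti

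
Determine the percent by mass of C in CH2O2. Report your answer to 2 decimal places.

Molar mass = 1(12.01) + 2(1.008) + 2(16.00) = 46.026 g/mol
Mass of C per mole = 1 × 12.01 = 12.010 g
% C = 12.010 / 46.026 × 100 = 26.09%

26.09%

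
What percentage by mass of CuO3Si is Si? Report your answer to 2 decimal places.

Molar mass = 1(63.55) + 3(16.00) + 1(28.09) = 139.640 g/mol
Mass of Si per mole = 1 × 28.09 = 28.090 g
% Si = 28.090 / 139.640 × 100 = 20.12%

20.12%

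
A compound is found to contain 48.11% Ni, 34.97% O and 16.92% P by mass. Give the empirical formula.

Ni3O8P2

Assume 100 g: 48.11 g Ni, 34.97 g O, 16.92 g P.
n(Ni) = 48.11/58.69 = 0.8197, n(O) = 34.97/16.00 = 2.186, n(P) = 16.92/30.97 = 0.5463
Ratios (÷ 0.5463): Ni 1.500, O 4.001, P 1.000
×2: Ni 3.00, O 8.00, P 2.00 → Ni3O8P2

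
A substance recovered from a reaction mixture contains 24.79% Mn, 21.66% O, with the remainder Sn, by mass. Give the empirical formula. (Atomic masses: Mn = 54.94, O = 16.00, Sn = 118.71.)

MnO3Sn

Assume 100 g: 24.79 g Mn, 21.66 g O, 53.55 g Sn.
n(Mn) = 24.79/54.94 = 0.4512, n(O) = 21.66/16.00 = 1.354, n(Sn) = 53.55/118.71 = 0.4511
Ratios (÷ 0.4511): Mn 1.000, O 3.001, Sn 1.000
≈ 1:3:1 → MnO3Sn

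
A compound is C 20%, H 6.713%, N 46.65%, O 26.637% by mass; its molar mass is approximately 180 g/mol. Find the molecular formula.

Assume 100 g: 20 g C, 6.713 g H, 46.65 g N, 26.637 g O.
Moles — C: 20 / 12.01 = 1.665 mol; H: 6.713 / 1.008 = 6.66 mol; N: 46.65 / 14.01 = 3.33 mol; O: 26.637 / 16.00 = 1.665 mol
Ratios (÷ 1.665): C 1.000, H 4.000, N 2.000, O 1.000
Ratio ≈ 1:4:2:1, so the empirical formula is CH4N2O
Empirical-formula mass = 60.06 g/mol
n = 180 / 60.06 = 3.00 ≈ 3
Molecular formula = (CH4N2O)×3 = C3H12N6O3

C3H12N6O3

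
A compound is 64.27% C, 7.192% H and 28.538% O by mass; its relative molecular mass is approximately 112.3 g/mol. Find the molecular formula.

C6H8O2

Assume 100 g: 64.27 g C, 7.192 g H, 28.538 g O.
Moles — C: 64.27 / 12.01 = 5.351 mol; H: 7.192 / 1.008 = 7.135 mol; O: 28.538 / 16.00 = 1.784 mol
Ratios (÷ 1.784): C 3.000, H 4.000, O 1.000
→ C3H4O
Empirical-formula mass = 56.06 g/mol
n = 112.3 / 56.06 = 2.00 ≈ 2
Molecular formula = (C3H4O)×2 = C6H8O2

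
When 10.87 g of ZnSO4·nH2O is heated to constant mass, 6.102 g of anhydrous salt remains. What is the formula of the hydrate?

ZnSO4·7H2O

Mass of water lost = 10.87 − 6.102 = 4.768 g → 4.768 / 18.02 = 0.2646 mol H2O
Molar mass of ZnSO4 = 161.45 g/mol → mol ZnSO4 = 6.102 / 161.45 = 0.03779
n = 0.2646 / 0.03779 = 7.00 ≈ 7 → ZnSO4·7H2O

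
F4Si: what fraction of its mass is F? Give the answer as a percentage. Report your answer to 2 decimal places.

73.01%

Molar mass = 4(19.00) + 1(28.09) = 104.090 g/mol
Mass of F per mole = 4 × 19.00 = 76.000 g
% F = 76.000 / 104.090 × 100 = 73.01%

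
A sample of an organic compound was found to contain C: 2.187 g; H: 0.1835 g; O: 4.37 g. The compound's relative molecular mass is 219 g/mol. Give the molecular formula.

C6H6O9

C: 2.187 g ÷ 12.01 g/mol = 0.1821 mol
H: 0.1835 g ÷ 1.008 g/mol = 0.182 mol
O: 4.37 g ÷ 16.00 g/mol = 0.2731 mol
Divide by the smallest (0.182 mol H): C 1.000, H 1.000, O 1.500
Multiply by 2: C 2.00, H 2.00, O 3.00 → C2H2O3
Empirical-formula mass = 74.04 g/mol
n = 219 / 74.04 = 2.96 ≈ 3
Molecular formula = (C2H2O3)×3 = C6H6O9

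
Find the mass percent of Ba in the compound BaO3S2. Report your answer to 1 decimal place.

Molar mass = 1(137.33) + 3(16.00) + 2(32.07) = 249.470 g/mol
Mass of Ba per mole = 1 × 137.33 = 137.330 g
% Ba = 137.330 / 249.470 × 100 = 55.0%

55.0%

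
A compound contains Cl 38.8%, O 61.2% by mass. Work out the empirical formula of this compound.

Assume 100 g: 38.8 g Cl, 61.2 g O.
Cl: 38.8 g ÷ 35.45 g/mol = 1.094 mol
O: 61.2 g ÷ 16.00 g/mol = 3.825 mol
Ratios (÷ 1.094): Cl 1.000, O 3.495
Multiply by 2: Cl 2.00, O 6.99 → Cl2O7

Cl2O7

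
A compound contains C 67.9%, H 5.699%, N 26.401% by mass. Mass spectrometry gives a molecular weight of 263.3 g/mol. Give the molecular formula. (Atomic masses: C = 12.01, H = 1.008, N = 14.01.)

Assume 100 g: 67.9 g C, 5.699 g H, 26.401 g N.
n(C) = 67.9/12.01 = 5.654, n(H) = 5.699/1.008 = 5.654, n(N) = 26.401/14.01 = 1.884
Smallest is N at 1.884 mol; normalising gives C 3.000, H 3.000, N 1.000
Ratio ≈ 3:3:1, so the empirical formula is C3H3N
Empirical-formula mass = 53.06 g/mol
n = 263.3 / 53.06 = 4.96 ≈ 5
Molecular formula = (C3H3N)×5 = C15H15N5

C15H15N5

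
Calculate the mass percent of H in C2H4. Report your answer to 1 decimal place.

14.4%

Molar mass = 2(12.01) + 4(1.008) = 28.052 g/mol
Mass of H per mole = 4 × 1.008 = 4.032 g
% H = 4.032 / 28.052 × 100 = 14.4%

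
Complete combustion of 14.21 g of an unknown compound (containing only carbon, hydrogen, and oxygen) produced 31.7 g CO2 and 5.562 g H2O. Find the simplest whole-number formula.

mol C = 31.7 / 44.01 = 0.7203; mass C = 0.7203 × 12.01 = 8.651 g
mol H = 2 × (5.562 / 18.02) = 0.6173; mass H = 0.6173 × 1.008 = 0.6223 g
mass O = 14.21 − (9.273) = 4.937 g → mol O = 0.3086
Ratios (÷ 0.3086): C 2.334, H 2.001, O 1.000
Scaling by 3: C 7.00, H 6.00, O 3.00 → C7H6O3

C7H6O3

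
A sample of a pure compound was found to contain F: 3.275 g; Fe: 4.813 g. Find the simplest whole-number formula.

Moles — F: 3.275 / 19.00 = 0.1724 mol; Fe: 4.813 / 55.85 = 0.08618 mol
Ratios (÷ 0.08618): F 2.000, Fe 1.000
≈ 2:1 → F2Fe

F2Fe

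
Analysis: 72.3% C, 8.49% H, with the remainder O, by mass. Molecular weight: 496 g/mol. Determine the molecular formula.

C30H42O6

Assume 100 g: 72.3 g C, 8.49 g H, 19.21 g O.
C: 72.3 g ÷ 12.01 g/mol = 6.02 mol
H: 8.49 g ÷ 1.008 g/mol = 8.423 mol
O: 19.21 g ÷ 16.00 g/mol = 1.201 mol
Divide by the smallest (1.201 mol O): C 5.014, H 7.015, O 1.000
Ratio ≈ 5:7:1, so the empirical formula is C5H7O
Empirical-formula mass = 83.11 g/mol
n = 496 / 83.11 = 5.97 ≈ 6
Molecular formula = (C5H7O)×6 = C30H42O6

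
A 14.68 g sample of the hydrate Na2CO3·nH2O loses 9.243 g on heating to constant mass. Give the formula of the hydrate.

Na2CO3·10H2O

Mass of anhydrous Na2CO3 = 14.68 − 9.243 = 5.437 g
mol H2O = 9.243 / 18.02 = 0.5129
Molar mass of Na2CO3 = 105.99 g/mol → mol Na2CO3 = 5.437 / 105.99 = 0.0513
n = 0.5129 / 0.0513 = 10.00 ≈ 10 → Na2CO3·10H2O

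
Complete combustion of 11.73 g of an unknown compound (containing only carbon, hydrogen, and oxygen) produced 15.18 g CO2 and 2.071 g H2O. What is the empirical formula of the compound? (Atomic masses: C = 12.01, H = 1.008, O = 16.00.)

mol C = 15.18 / 44.01 = 0.3449; mass C = 0.3449 × 12.01 = 4.143 g
mol H = 2 × (2.071 / 18.02) = 0.2299; mass H = 0.2299 × 1.008 = 0.2317 g
mass O = 11.73 − (4.374) = 7.356 g → mol O = 0.4597
Smallest is H at 0.2299 mol; normalising gives C 1.501, H 1.000, O 2.000
Multiply by 2: C 3.00, H 2.00, O 4.00 → C3H2O4

C3H2O4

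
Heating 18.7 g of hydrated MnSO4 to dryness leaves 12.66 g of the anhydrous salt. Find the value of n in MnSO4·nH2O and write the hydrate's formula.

Mass of water lost = 18.7 − 12.66 = 6.04 g → 6.04 / 18.02 = 0.3352 mol H2O
Molar mass of MnSO4 = 151.01 g/mol → mol MnSO4 = 12.66 / 151.01 = 0.08384
n = 0.3352 / 0.08384 = 4.00 ≈ 4 → MnSO4·4H2O

MnSO4·4H2O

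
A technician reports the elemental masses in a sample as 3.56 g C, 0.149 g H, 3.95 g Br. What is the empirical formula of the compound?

C6H3Br

n(C) = 3.56/12.01 = 0.2964, n(H) = 0.149/1.008 = 0.1478, n(Br) = 3.95/79.90 = 0.04944
Smallest is Br at 0.04944 mol; normalising gives C 5.996, H 2.990, Br 1.000
→ C6H3Br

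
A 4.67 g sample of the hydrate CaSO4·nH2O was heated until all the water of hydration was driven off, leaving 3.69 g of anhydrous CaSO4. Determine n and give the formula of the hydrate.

Mass of water lost = 4.67 − 3.69 = 0.98 g → 0.98 / 18.02 = 0.05438 mol H2O
Molar mass of CaSO4 = 136.15 g/mol → mol CaSO4 = 3.69 / 136.15 = 0.0271
n = 0.05438 / 0.0271 = 2.01 ≈ 2 → CaSO4·2H2O

CaSO4·2H2O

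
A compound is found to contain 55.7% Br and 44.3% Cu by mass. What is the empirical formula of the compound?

BrCu

Assume 100 g: 55.7 g Br, 44.3 g Cu.
n(Br) = 55.7/79.90 = 0.6971, n(Cu) = 44.3/63.55 = 0.6971
Ratios (÷ 0.6971): Br 1.000, Cu 1.000
Ratio ≈ 1:1, so the empirical formula is BrCu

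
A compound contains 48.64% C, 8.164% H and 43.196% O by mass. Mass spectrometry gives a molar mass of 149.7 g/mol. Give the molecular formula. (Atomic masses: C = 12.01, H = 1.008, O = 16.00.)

Assume 100 g: 48.64 g C, 8.164 g H, 43.196 g O.
Moles — C: 48.64 / 12.01 = 4.05 mol; H: 8.164 / 1.008 = 8.099 mol; O: 43.196 / 16.00 = 2.7 mol
Ratios (÷ 2.7): C 1.500, H 3.000, O 1.000
Scaling by 2: C 3.00, H 6.00, O 2.00 → C3H6O2
Empirical-formula mass = 74.08 g/mol
n = 149.7 / 74.08 = 2.02 ≈ 2
Molecular formula = (C3H6O2)×2 = C6H12O4

C6H12O4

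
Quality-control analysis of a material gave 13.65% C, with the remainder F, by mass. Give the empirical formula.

CF4

Assume 100 g: 13.65 g C, 86.35 g F.
n(C) = 13.65/12.01 = 1.137, n(F) = 86.35/19.00 = 4.545
Smallest is C at 1.137 mol; normalising gives C 1.000, F 3.999
→ CF4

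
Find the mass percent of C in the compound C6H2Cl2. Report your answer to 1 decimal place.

49.7%

Molar mass = 6(12.01) + 2(1.008) + 2(35.45) = 144.976 g/mol
Mass of C per mole = 6 × 12.01 = 72.060 g
% C = 72.060 / 144.976 × 100 = 49.7%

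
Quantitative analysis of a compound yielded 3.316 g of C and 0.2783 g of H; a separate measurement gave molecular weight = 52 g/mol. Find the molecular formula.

C4H4

n(C) = 3.316/12.01 = 0.2761, n(H) = 0.2783/1.008 = 0.2761
Ratios (÷ 0.2761): C 1.000, H 1.000
Ratio ≈ 1:1, so the empirical formula is CH
Empirical-formula mass = 13.02 g/mol
n = 52 / 13.02 = 3.99 ≈ 4
Molecular formula = (CH)×4 = C4H4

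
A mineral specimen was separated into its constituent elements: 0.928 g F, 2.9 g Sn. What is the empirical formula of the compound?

F: 0.928 g ÷ 19.00 g/mol = 0.04884 mol
Sn: 2.9 g ÷ 118.71 g/mol = 0.02443 mol
Divide by the smallest (0.02443 mol Sn): F 1.999, Sn 1.000
Ratio ≈ 2:1, so the empirical formula is F2Sn

F2Sn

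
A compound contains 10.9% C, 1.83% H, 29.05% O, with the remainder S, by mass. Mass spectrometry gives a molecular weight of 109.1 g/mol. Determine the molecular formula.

CH2O2S2

Assume 100 g: 10.9 g C, 1.83 g H, 29.05 g O, 58.22 g S.
n(C) = 10.9/12.01 = 0.9076, n(H) = 1.83/1.008 = 1.815, n(O) = 29.05/16.00 = 1.816, n(S) = 58.22/32.07 = 1.815
Ratios (÷ 0.9076): C 1.000, H 2.000, O 2.001, S 2.000
→ CH2O2S2
Empirical-formula mass = 110.17 g/mol
n = 109.1 / 110.17 = 0.99 ≈ 1
Molecular formula = empirical formula = CH2O2S2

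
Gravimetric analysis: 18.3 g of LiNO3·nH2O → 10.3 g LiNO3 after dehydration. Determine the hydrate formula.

Mass of water lost = 18.3 − 10.3 = 8 g → 8 / 18.02 = 0.444 mol H2O
Molar mass of LiNO3 = 68.95 g/mol → mol LiNO3 = 10.3 / 68.95 = 0.1494
n = 0.444 / 0.1494 = 2.97 ≈ 3 → LiNO3·3H2O

LiNO3·3H2O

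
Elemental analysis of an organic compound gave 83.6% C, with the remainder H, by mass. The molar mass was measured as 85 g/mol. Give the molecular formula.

C6H14

Assume 100 g: 83.6 g C, 16.4 g H.
C: 83.6 g ÷ 12.01 g/mol = 6.961 mol
H: 16.4 g ÷ 1.008 g/mol = 16.27 mol
Smallest is C at 6.961 mol; normalising gives C 1.000, H 2.337
Scaling by 3: C 3.00, H 7.01 → C3H7
Empirical-formula mass = 43.09 g/mol
n = 85 / 43.09 = 1.97 ≈ 2
Molecular formula = (C3H7)×2 = C6H14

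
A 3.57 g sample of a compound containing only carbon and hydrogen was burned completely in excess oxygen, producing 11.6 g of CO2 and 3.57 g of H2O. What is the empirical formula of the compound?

mol C = 11.6 / 44.01 = 0.2636; mass C = 0.2636 × 12.01 = 3.166 g
mol H = 2 × (3.57 / 18.02) = 0.3962; mass H = 0.3962 × 1.008 = 0.3994 g
Ratios (÷ 0.2636): C 1.000, H 1.503
Scaling by 2: C 2.00, H 3.01 → C2H3

C2H3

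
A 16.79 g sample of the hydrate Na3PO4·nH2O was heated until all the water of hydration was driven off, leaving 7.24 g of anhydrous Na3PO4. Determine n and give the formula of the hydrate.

Na3PO4·12H2O

Mass of water lost = 16.79 − 7.24 = 9.55 g → 9.55 / 18.02 = 0.53 mol H2O
Molar mass of Na3PO4 = 163.94 g/mol → mol Na3PO4 = 7.24 / 163.94 = 0.04416
n = 0.53 / 0.04416 = 12.00 ≈ 12 → Na3PO4·12H2O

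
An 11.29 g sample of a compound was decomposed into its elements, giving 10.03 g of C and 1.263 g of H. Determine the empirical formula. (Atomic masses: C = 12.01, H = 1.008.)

C: 10.03 g ÷ 12.01 g/mol = 0.8351 mol
H: 1.263 g ÷ 1.008 g/mol = 1.253 mol
Smallest is C at 0.8351 mol; normalising gives C 1.000, H 1.500
Multiply by 2: C 2.00, H 3.00 → C2H3

C2H3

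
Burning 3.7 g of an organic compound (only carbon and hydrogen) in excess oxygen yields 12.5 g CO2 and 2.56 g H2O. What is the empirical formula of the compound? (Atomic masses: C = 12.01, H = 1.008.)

mol C = 12.5 / 44.01 = 0.2840; mass C = 0.2840 × 12.01 = 3.411 g
mol H = 2 × (2.56 / 18.02) = 0.2841; mass H = 0.2841 × 1.008 = 0.2864 g
Ratios (÷ 0.284): C 1.000, H 1.000
→ CH

CH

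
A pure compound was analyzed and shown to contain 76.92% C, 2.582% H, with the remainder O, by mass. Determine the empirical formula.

C5H2O

Assume 100 g: 76.92 g C, 2.582 g H, 20.498 g O.
Moles — C: 76.92 / 12.01 = 6.405 mol; H: 2.582 / 1.008 = 2.562 mol; O: 20.498 / 16.00 = 1.281 mol
Smallest is O at 1.281 mol; normalising gives C 4.999, H 1.999, O 1.000
≈ 5:2:1 → C5H2O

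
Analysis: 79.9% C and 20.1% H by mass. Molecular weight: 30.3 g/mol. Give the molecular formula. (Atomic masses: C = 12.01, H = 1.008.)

C2H6

Assume 100 g: 79.9 g C, 20.1 g H.
n(C) = 79.9/12.01 = 6.653, n(H) = 20.1/1.008 = 19.94
Ratios (÷ 6.653): C 1.000, H 2.997
→ CH3
Empirical-formula mass = 15.03 g/mol
n = 30.3 / 15.03 = 2.02 ≈ 2
Molecular formula = (CH3)×2 = C2H6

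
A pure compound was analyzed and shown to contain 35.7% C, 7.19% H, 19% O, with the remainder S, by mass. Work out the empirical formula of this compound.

Assume 100 g: 35.7 g C, 7.19 g H, 19 g O, 38.11 g S.
n(C) = 35.7/12.01 = 2.973, n(H) = 7.19/1.008 = 7.133, n(O) = 19/16.00 = 1.188, n(S) = 38.11/32.07 = 1.188
Ratios (÷ 1.188): C 2.503, H 6.007, O 1.000, S 1.001
Multiply by 2: C 5.01, H 12.01, O 2.00, S 2.00 → C5H12O2S2

C5H12O2S2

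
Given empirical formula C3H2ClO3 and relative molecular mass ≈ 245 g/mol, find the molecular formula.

C6H4Cl2O6

Empirical-formula mass = 121.50 g/mol
n = 245 / 121.50 = 2.02 ≈ 2
Molecular formula = (C3H2ClO3)2 = C6H4Cl2O6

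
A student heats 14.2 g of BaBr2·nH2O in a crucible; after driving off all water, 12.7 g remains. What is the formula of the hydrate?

BaBr2·2H2O

Mass of water lost = 14.2 − 12.7 = 1.5 g → 1.5 / 18.02 = 0.08324 mol H2O
Molar mass of BaBr2 = 297.13 g/mol → mol BaBr2 = 12.7 / 297.13 = 0.04274
n = 0.08324 / 0.04274 = 1.95 ≈ 2 → BaBr2·2H2O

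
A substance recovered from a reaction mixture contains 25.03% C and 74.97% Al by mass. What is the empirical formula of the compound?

Assume 100 g: 25.03 g C, 74.97 g Al.
n(C) = 25.03/12.01 = 2.084, n(Al) = 74.97/26.98 = 2.779
Smallest is C at 2.084 mol; normalising gives C 1.000, Al 1.333
×3: C 3.00, Al 4.00 → C3Al4

C3Al4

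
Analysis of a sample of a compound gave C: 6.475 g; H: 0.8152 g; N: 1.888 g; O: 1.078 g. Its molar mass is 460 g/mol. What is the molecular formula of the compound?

Moles — C: 6.475 / 12.01 = 0.5391 mol; H: 0.8152 / 1.008 = 0.8087 mol; N: 1.888 / 14.01 = 0.1348 mol; O: 1.078 / 16.00 = 0.06738 mol
Ratios (÷ 0.06738): C 8.002, H 12.003, N 2.000, O 1.000
Ratio ≈ 8:12:2:1, so the empirical formula is C8H12N2O
Empirical-formula mass = 152.20 g/mol
n = 460 / 152.20 = 3.02 ≈ 3
Molecular formula = (C8H12N2O)×3 = C24H36N6O3

C24H36N6O3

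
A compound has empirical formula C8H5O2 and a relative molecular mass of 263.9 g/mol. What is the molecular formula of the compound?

C16H10O4

Empirical-formula mass = 133.12 g/mol
n = 263.9 / 133.12 = 1.98 ≈ 2
Molecular formula = (C8H5O2)2 = C16H10O4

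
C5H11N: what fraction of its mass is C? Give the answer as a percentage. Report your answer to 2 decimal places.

Molar mass = 5(12.01) + 11(1.008) + 1(14.01) = 85.148 g/mol
Mass of C per mole = 5 × 12.01 = 60.050 g
% C = 60.050 / 85.148 × 100 = 70.52%

70.52%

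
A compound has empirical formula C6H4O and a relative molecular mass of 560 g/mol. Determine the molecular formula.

Empirical-formula mass = 92.09 g/mol
n = 560 / 92.09 = 6.08 ≈ 6
Molecular formula = (C6H4O)6 = C36H24O6

C36H24O6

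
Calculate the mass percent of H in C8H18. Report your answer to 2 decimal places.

15.88%

Molar mass = 8(12.01) + 18(1.008) = 114.224 g/mol
Mass of H per mole = 18 × 1.008 = 18.144 g
% H = 18.144 / 114.224 × 100 = 15.88%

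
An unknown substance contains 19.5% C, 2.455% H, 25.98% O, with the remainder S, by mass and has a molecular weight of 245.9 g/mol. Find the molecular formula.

C4H6O4S4

Assume 100 g: 19.5 g C, 2.455 g H, 25.98 g O, 52.065 g S.
Moles — C: 19.5 / 12.01 = 1.624 mol; H: 2.455 / 1.008 = 2.436 mol; O: 25.98 / 16.00 = 1.624 mol; S: 52.065 / 32.07 = 1.623 mol
Smallest is S at 1.623 mol; normalising gives C 1.000, H 1.500, O 1.000, S 1.000
×2: C 2.00, H 3.00, O 2.00, S 2.00 → C2H3O2S2
Empirical-formula mass = 123.18 g/mol
n = 245.9 / 123.18 = 2.00 ≈ 2
Molecular formula = (C2H3O2S2)×2 = C4H6O4S4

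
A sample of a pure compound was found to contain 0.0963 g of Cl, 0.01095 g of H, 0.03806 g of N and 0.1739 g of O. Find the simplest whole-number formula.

ClH4NO4

n(Cl) = 0.0963/35.45 = 0.002717, n(H) = 0.01095/1.008 = 0.01086, n(N) = 0.03806/14.01 = 0.002717, n(O) = 0.1739/16.00 = 0.01087
Ratios (÷ 0.002717): Cl 1.000, H 3.999, N 1.000, O 4.001
Ratio ≈ 1:4:1:4, so the empirical formula is ClH4NO4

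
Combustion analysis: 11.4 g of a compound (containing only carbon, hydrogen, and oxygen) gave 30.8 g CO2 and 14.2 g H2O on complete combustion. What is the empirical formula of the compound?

C8H18O

mol C = 30.8 / 44.01 = 0.6998; mass C = 0.6998 × 12.01 = 8.405 g
mol H = 2 × (14.2 / 18.02) = 1.576; mass H = 1.576 × 1.008 = 1.589 g
mass O = 11.4 − (9.994) = 1.406 g → mol O = 0.08789
Divide by the smallest (0.08789 mol O): C 7.962, H 17.931, O 1.000
Ratio ≈ 8:18:1, so the empirical formula is C8H18O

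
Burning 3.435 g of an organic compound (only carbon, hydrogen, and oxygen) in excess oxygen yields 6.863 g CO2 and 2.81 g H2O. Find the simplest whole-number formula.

C2H4O

mol C = 6.863 / 44.01 = 0.1559; mass C = 0.1559 × 12.01 = 1.873 g
mol H = 2 × (2.81 / 18.02) = 0.3119; mass H = 0.3119 × 1.008 = 0.3144 g
mass O = 3.435 − (2.187) = 1.248 g → mol O = 0.07799
Ratios (÷ 0.07799): C 2.000, H 3.999, O 1.000
→ C2H4O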